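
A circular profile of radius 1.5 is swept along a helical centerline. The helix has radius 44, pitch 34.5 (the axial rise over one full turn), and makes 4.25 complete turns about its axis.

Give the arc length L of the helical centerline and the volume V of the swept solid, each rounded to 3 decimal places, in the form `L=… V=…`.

2πR = 2π·44 = 276.460154
per-turn = √(276.460154² + 34.5²) = √(76430.2165 + 1190.25) = √77620.4665 = 278.604498
L = 4.25 × 278.604498 = 1184.069118
V = π·1.5² × L = 7.068583 × 1184.069118 = 8369.691394

L=1184.069 V=8369.691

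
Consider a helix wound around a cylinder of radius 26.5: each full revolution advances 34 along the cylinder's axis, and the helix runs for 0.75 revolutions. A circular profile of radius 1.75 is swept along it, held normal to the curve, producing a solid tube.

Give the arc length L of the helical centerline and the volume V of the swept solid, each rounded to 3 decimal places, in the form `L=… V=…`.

2πR = 2π·26.5 = 166.504411
per-turn = √(166.504411² + 34²) = √(27723.7188 + 1156) = √28879.7188 = 169.940339
L = 0.75 × 169.940339 = 127.455254
V = π·1.75² × L = 9.621128 × 127.455254 = 1226.263251

L=127.455 V=1226.263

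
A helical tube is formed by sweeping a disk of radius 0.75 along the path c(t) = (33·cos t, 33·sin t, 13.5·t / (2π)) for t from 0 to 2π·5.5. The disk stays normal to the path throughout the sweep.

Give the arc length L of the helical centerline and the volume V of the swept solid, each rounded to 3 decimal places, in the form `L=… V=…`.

2πR = 2π·33 = 207.345115
per-turn = √(207.345115² + 13.5²) = √(42991.9968 + 182.25) = √43174.2468 = 207.784135
L = 5.5 × 207.784135 = 1142.812743
V = π·0.75² × L = 1.767146 × 1142.812743 = 2019.516816

L=1142.813 V=2019.517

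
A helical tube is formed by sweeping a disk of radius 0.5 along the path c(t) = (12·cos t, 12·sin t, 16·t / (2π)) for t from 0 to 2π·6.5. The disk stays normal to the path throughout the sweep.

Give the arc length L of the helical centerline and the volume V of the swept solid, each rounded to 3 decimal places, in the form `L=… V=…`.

L=501.002 V=393.486

2πR = 2π·12 = 75.398224
per-turn = √(75.398224² + 16²) = √(5684.8921 + 256) = √5940.8921 = 77.077183
L = 6.5 × 77.077183 = 501.001689
V = π·0.5² × L = 0.785398 × 501.001689 = 393.485807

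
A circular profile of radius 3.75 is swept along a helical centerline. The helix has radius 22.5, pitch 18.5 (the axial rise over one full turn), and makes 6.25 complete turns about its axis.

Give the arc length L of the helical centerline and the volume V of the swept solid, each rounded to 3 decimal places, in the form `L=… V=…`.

2πR = 2π·22.5 = 141.371669
per-turn = √(141.371669² + 18.5²) = √(19985.9489 + 342.25) = √20328.1989 = 142.576993
L = 6.25 × 142.576993 = 891.106206
V = π·3.75² × L = 44.178647 × 891.106206 = 39367.866230

L=891.106 V=39367.866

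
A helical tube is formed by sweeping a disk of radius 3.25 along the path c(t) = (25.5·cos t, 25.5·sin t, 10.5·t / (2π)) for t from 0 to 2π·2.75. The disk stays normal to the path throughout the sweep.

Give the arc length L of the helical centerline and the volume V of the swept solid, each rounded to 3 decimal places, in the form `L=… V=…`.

2πR = 2π·25.5 = 160.221225
per-turn = √(160.221225² + 10.5²) = √(25670.8410 + 110.25) = √25781.0910 = 160.564912
L = 2.75 × 160.564912 = 441.553509
V = π·3.25² × L = 33.183072 × 441.553509 = 14652.102049

L=441.554 V=14652.102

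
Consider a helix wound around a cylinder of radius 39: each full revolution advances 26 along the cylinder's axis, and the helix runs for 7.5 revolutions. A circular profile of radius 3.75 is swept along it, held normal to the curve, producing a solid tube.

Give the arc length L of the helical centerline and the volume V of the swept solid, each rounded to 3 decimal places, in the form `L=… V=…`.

2πR = 2π·39 = 245.044227
per-turn = √(245.044227² + 26²) = √(60046.6732 + 676) = √60722.6732 = 246.419709
L = 7.5 × 246.419709 = 1848.147820
V = π·3.75² × L = 44.178647 × 1848.147820 = 81648.669592

L=1848.148 V=81648.670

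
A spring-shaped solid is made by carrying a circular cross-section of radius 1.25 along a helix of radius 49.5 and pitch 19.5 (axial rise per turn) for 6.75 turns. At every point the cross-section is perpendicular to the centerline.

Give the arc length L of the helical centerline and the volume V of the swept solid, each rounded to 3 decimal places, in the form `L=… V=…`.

L=2103.492 V=10325.490

2πR = 2π·49.5 = 311.017673
per-turn = √(311.017673² + 19.5²) = √(96731.9927 + 380.25) = √97112.2427 = 311.628373
L = 6.75 × 311.628373 = 2103.491516
V = π·1.25² × L = 4.908739 × 2103.491516 = 10325.489836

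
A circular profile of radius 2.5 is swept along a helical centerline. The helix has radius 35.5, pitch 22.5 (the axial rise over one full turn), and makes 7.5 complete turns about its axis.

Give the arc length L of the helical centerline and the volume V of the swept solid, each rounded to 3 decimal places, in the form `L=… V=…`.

L=1681.388 V=33013.970

2πR = 2π·35.5 = 223.053078
per-turn = √(223.053078² + 22.5²) = √(49752.6758 + 506.25) = √50258.9258 = 224.185026
L = 7.5 × 224.185026 = 1681.387693
V = π·2.5² × L = 19.634954 × 1681.387693 = 33013.970159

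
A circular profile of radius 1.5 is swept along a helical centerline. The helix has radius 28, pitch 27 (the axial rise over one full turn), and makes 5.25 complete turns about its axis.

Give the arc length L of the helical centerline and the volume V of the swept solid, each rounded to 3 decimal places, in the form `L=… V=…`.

L=934.442 V=6605.183

2πR = 2π·28 = 175.929189
per-turn = √(175.929189² + 27²) = √(30951.0794 + 729) = √31680.0794 = 177.988987
L = 5.25 × 177.988987 = 934.442180
V = π·1.5² × L = 7.068583 × 934.442180 = 6605.182551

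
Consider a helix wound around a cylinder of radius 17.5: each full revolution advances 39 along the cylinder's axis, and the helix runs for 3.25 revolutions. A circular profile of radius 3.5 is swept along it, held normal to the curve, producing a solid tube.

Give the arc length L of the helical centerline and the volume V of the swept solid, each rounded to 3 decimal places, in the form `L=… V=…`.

2πR = 2π·17.5 = 109.955743
per-turn = √(109.955743² + 39²) = √(12090.2654 + 1521) = √13611.2654 = 116.667328
L = 3.25 × 116.667328 = 379.168816
V = π·3.5² × L = 38.484510 × 379.168816 = 14592.126077

L=379.169 V=14592.126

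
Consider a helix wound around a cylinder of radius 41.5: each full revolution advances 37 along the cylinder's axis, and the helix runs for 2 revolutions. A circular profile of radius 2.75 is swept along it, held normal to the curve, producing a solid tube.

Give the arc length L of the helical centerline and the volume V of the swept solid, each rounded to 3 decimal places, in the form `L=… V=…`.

L=526.728 V=12514.169

2πR = 2π·41.5 = 260.752190
per-turn = √(260.752190² + 37²) = √(67991.7047 + 1369) = √69360.7047 = 263.364205
L = 2 × 263.364205 = 526.728411
V = π·2.75² × L = 23.758294 × 526.728411 = 12514.168678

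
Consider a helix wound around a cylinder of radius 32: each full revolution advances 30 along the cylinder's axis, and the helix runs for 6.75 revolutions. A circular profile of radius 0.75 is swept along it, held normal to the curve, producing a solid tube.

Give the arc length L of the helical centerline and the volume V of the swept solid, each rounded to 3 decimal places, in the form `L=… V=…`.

2πR = 2π·32 = 201.061930
per-turn = √(201.061930² + 30²) = √(40425.8996 + 900) = √41325.8996 = 203.287726
L = 6.75 × 203.287726 = 1372.192152
V = π·0.75² × L = 1.767146 × 1372.192152 = 2424.863691

L=1372.192 V=2424.864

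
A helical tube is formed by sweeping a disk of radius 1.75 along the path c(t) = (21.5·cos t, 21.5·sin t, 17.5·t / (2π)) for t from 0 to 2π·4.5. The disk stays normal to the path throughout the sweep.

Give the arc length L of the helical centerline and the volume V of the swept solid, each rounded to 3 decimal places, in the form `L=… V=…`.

2πR = 2π·21.5 = 135.088484
per-turn = √(135.088484² + 17.5²) = √(18248.8985 + 306.25) = √18555.1485 = 136.217284
L = 4.5 × 136.217284 = 612.977779
V = π·1.75² × L = 9.621128 × 612.977779 = 5897.537370

L=612.978 V=5897.537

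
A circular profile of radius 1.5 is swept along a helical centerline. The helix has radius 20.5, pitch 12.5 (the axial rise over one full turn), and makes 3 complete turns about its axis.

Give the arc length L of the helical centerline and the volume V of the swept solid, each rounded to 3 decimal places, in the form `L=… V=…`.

2πR = 2π·20.5 = 128.805299
per-turn = √(128.805299² + 12.5²) = √(16590.8050 + 156.25) = √16747.0550 = 129.410413
L = 3 × 129.410413 = 388.231239
V = π·1.5² × L = 7.068583 × 388.231239 = 2744.244919

L=388.231 V=2744.245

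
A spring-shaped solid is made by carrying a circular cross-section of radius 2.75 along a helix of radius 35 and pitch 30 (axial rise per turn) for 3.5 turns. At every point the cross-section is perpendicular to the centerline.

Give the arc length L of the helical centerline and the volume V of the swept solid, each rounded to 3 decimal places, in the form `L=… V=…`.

L=776.819 V=18455.898

2πR = 2π·35 = 219.911486
per-turn = √(219.911486² + 30²) = √(48361.0616 + 900) = √49261.0616 = 221.948331
L = 3.5 × 221.948331 = 776.819158
V = π·2.75² × L = 23.758294 × 776.819158 = 18455.898284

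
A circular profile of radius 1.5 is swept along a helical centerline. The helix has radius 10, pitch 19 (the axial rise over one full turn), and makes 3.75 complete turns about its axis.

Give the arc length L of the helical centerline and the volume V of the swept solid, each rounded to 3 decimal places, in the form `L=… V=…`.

L=246.157 V=1739.979

2πR = 2π·10 = 62.831853
per-turn = √(62.831853² + 19²) = √(3947.8418 + 361) = √4308.8418 = 65.641768
L = 3.75 × 65.641768 = 246.156632
V = π·1.5² × L = 7.068583 × 246.156632 = 1739.978697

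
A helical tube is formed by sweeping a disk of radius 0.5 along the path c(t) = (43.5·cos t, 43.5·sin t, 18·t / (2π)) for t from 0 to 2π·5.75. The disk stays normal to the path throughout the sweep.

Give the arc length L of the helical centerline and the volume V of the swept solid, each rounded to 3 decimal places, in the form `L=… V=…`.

L=1574.986 V=1236.991

2πR = 2π·43.5 = 273.318561
per-turn = √(273.318561² + 18²) = √(74703.0357 + 324) = √75027.0357 = 273.910635
L = 5.75 × 273.910635 = 1574.986149
V = π·0.5² × L = 0.785398 × 1574.986149 = 1236.991228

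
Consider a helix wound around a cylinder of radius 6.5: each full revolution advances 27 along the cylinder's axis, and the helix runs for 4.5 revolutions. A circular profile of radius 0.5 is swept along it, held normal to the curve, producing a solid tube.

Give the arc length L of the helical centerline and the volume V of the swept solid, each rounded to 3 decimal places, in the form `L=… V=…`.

L=220.315 V=173.035

2πR = 2π·6.5 = 40.840704
per-turn = √(40.840704² + 27²) = √(1667.9631 + 729) = √2396.9631 = 48.958790
L = 4.5 × 48.958790 = 220.314556
V = π·0.5² × L = 0.785398 × 220.314556 = 173.034648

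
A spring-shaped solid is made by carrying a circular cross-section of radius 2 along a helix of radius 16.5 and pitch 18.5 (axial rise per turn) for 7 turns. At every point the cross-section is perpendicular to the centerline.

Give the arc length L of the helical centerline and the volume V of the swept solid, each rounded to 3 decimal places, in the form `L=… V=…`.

L=737.172 V=9263.574

2πR = 2π·16.5 = 103.672558
per-turn = √(103.672558² + 18.5²) = √(10747.9992 + 342.25) = √11090.2492 = 105.310252
L = 7 × 105.310252 = 737.171765
V = π·2² × L = 12.566371 × 737.171765 = 9263.573600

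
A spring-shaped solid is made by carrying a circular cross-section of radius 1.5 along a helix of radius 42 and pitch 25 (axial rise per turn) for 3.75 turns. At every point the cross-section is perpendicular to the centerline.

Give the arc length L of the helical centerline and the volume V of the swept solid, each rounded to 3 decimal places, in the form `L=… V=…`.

2πR = 2π·42 = 263.893783
per-turn = √(263.893783² + 25²) = √(69639.9287 + 625) = √70264.9287 = 265.075326
L = 3.75 × 265.075326 = 994.032474
V = π·1.5² × L = 7.068583 × 994.032474 = 7026.401514

L=994.032 V=7026.402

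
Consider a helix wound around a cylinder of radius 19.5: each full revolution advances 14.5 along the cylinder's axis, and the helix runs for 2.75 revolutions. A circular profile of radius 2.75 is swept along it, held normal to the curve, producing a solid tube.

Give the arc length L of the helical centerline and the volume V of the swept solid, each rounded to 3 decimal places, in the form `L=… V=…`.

2πR = 2π·19.5 = 122.522113
per-turn = √(122.522113² + 14.5²) = √(15011.6683 + 210.25) = √15221.9183 = 123.377138
L = 2.75 × 123.377138 = 339.287131
V = π·2.75² × L = 23.758294 × 339.287131 = 8060.883553

L=339.287 V=8060.884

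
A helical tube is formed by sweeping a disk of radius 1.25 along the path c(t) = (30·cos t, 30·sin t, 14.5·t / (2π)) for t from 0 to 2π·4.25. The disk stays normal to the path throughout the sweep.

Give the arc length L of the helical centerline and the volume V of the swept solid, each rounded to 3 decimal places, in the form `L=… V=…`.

2πR = 2π·30 = 188.495559
per-turn = √(188.495559² + 14.5²) = √(35530.5758 + 210.25) = √35740.8258 = 189.052442
L = 4.25 × 189.052442 = 803.472879
V = π·1.25² × L = 4.908739 × 803.472879 = 3944.038270

L=803.473 V=3944.038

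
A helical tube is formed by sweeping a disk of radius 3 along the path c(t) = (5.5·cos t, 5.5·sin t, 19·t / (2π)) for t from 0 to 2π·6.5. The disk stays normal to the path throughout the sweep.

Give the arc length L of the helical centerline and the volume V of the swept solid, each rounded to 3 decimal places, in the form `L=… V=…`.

2πR = 2π·5.5 = 34.557519
per-turn = √(34.557519² + 19²) = √(1194.2221 + 361) = √1555.2221 = 39.436305
L = 6.5 × 39.436305 = 256.335981
V = π·3² × L = 28.274334 × 256.335981 = 7247.729110

L=256.336 V=7247.729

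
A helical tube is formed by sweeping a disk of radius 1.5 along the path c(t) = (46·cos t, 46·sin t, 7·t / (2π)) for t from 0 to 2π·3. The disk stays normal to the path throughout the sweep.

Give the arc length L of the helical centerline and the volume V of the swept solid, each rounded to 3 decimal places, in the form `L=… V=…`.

L=867.334 V=6130.822

2πR = 2π·46 = 289.026524
per-turn = √(289.026524² + 7²) = √(83536.3317 + 49) = √83585.3317 = 289.111279
L = 3 × 289.111279 = 867.333837
V = π·1.5² × L = 7.068583 × 867.333837 = 6130.821624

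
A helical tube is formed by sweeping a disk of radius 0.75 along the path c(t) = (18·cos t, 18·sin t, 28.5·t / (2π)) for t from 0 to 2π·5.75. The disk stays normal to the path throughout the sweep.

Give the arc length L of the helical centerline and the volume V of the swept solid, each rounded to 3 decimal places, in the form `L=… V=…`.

L=670.640 V=1185.118

2πR = 2π·18 = 113.097336
per-turn = √(113.097336² + 28.5²) = √(12791.0073 + 812.25) = √13603.2573 = 116.633003
L = 5.75 × 116.633003 = 670.639765
V = π·0.75² × L = 1.767146 × 670.639765 = 1185.118290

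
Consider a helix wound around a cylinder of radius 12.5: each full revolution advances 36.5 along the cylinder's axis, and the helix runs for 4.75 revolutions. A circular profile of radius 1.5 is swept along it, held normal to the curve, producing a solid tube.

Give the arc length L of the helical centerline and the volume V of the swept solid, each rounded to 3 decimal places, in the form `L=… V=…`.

L=411.383 V=2907.893

2πR = 2π·12.5 = 78.539816
per-turn = √(78.539816² + 36.5²) = √(6168.5028 + 1332.25) = √7500.7528 = 86.606886
L = 4.75 × 86.606886 = 411.382710
V = π·1.5² × L = 7.068583 × 411.382710 = 2907.893023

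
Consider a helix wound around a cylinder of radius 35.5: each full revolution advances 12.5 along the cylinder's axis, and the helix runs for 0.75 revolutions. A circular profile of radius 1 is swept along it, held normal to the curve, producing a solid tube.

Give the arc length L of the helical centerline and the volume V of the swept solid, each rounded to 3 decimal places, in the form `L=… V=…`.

L=167.552 V=526.381

2πR = 2π·35.5 = 223.053078
per-turn = √(223.053078² + 12.5²) = √(49752.6758 + 156.25) = √49908.9258 = 223.403057
L = 0.75 × 223.403057 = 167.552293
V = π·1² × L = 3.141593 × 167.552293 = 526.381052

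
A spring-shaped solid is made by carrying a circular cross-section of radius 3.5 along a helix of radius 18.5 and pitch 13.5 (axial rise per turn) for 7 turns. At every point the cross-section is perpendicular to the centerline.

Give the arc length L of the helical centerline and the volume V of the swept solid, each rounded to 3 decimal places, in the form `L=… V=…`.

2πR = 2π·18.5 = 116.238928
per-turn = √(116.238928² + 13.5²) = √(13511.4884 + 182.25) = √13693.7384 = 117.020248
L = 7 × 117.020248 = 819.141735
V = π·3.5² × L = 38.484510 × 819.141735 = 31524.268316

L=819.142 V=31524.268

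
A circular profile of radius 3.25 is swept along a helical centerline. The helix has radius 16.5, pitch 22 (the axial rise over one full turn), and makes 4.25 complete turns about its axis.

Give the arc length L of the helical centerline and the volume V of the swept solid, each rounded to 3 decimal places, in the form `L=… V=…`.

L=450.420 V=14946.312

2πR = 2π·16.5 = 103.672558
per-turn = √(103.672558² + 22²) = √(10747.9992 + 484) = √11231.9992 = 105.981127
L = 4.25 × 105.981127 = 450.419788
V = π·3.25² × L = 33.183072 × 450.419788 = 14946.312437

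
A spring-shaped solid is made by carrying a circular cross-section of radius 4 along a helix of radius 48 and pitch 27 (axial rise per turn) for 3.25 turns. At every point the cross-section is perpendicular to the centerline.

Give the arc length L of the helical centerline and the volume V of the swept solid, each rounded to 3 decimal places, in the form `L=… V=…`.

L=984.097 V=49466.109

2πR = 2π·48 = 301.592895
per-turn = √(301.592895² + 27²) = √(90958.2742 + 729) = √91687.2742 = 302.799066
L = 3.25 × 302.799066 = 984.096963
V = π·4² × L = 50.265482 × 984.096963 = 49466.108649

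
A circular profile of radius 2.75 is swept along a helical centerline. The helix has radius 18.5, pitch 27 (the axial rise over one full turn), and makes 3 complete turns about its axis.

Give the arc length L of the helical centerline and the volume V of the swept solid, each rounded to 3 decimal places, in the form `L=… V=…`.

2πR = 2π·18.5 = 116.238928
per-turn = √(116.238928² + 27²) = √(13511.4884 + 729) = √14240.4884 = 119.333518
L = 3 × 119.333518 = 358.000553
V = π·2.75² × L = 23.758294 × 358.000553 = 8505.482545

L=358.001 V=8505.483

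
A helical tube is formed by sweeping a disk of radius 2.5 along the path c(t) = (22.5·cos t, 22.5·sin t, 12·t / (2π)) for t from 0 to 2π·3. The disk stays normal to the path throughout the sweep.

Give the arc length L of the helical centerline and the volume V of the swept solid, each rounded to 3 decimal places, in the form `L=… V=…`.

2πR = 2π·22.5 = 141.371669
per-turn = √(141.371669² + 12²) = √(19985.9489 + 144) = √20129.9489 = 141.880051
L = 3 × 141.880051 = 425.640153
V = π·2.5² × L = 19.634954 × 425.640153 = 8357.424869

L=425.640 V=8357.425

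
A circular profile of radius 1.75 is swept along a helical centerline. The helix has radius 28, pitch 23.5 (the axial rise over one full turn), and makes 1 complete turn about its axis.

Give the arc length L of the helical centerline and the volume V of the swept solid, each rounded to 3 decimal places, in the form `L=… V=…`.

2πR = 2π·28 = 175.929189
per-turn = √(175.929189² + 23.5²) = √(30951.0794 + 552.25) = √31503.3294 = 177.491773
L = 1 × 177.491773 = 177.491773
V = π·1.75² × L = 9.621128 × 177.491773 = 1707.670976

L=177.492 V=1707.671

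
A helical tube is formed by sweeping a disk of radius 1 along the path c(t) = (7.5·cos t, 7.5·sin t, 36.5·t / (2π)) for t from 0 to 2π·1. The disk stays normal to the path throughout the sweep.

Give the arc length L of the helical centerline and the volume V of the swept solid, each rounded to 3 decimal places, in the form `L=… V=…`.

L=59.606 V=187.259

2πR = 2π·7.5 = 47.123890
per-turn = √(47.123890² + 36.5²) = √(2220.6610 + 1332.25) = √3552.9110 = 59.606300
L = 1 × 59.606300 = 59.606300
V = π·1² × L = 3.141593 × 59.606300 = 187.258714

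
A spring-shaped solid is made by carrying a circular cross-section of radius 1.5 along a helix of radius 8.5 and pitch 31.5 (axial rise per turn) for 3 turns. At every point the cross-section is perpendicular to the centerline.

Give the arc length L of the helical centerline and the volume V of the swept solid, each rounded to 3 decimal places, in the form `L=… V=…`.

L=186.014 V=1314.853

2πR = 2π·8.5 = 53.407075
per-turn = √(53.407075² + 31.5²) = √(2852.3157 + 992.25) = √3844.5657 = 62.004562
L = 3 × 62.004562 = 186.013685
V = π·1.5² × L = 7.068583 × 186.013685 = 1314.853260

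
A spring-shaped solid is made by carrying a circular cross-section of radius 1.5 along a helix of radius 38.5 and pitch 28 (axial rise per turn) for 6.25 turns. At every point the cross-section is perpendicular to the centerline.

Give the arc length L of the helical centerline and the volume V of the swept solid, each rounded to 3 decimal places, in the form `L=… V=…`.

L=1521.986 V=10758.284

2πR = 2π·38.5 = 241.902634
per-turn = √(241.902634² + 28²) = √(58516.8845 + 784) = √59300.8845 = 243.517729
L = 6.25 × 243.517729 = 1521.985808
V = π·1.5² × L = 7.068583 × 1521.985808 = 10758.283727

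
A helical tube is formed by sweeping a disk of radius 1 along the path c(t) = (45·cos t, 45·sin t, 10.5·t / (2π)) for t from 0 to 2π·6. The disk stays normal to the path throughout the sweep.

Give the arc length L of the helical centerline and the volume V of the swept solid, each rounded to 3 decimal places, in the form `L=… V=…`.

L=1697.629 V=5333.260

2πR = 2π·45 = 282.743339
per-turn = √(282.743339² + 10.5²) = √(79943.7956 + 110.25) = √80054.0456 = 282.938236
L = 6 × 282.938236 = 1697.629419
V = π·1² × L = 3.141593 × 1697.629419 = 5333.260110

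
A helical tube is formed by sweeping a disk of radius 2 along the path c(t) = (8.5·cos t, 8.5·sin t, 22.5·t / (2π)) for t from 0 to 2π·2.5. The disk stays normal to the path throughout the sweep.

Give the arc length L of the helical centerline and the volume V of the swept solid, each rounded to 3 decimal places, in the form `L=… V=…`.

L=144.883 V=1820.651

2πR = 2π·8.5 = 53.407075
per-turn = √(53.407075² + 22.5²) = √(2852.3157 + 506.25) = √3358.5657 = 57.953133
L = 2.5 × 57.953133 = 144.882834
V = π·2² × L = 12.566371 × 144.882834 = 1820.651382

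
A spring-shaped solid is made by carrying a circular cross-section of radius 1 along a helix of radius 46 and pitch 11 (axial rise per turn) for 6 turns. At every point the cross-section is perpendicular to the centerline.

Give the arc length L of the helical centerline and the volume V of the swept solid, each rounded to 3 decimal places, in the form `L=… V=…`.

L=1735.415 V=5451.966

2πR = 2π·46 = 289.026524
per-turn = √(289.026524² + 11²) = √(83536.3317 + 121) = √83657.3317 = 289.235772
L = 6 × 289.235772 = 1735.414630
V = π·1² × L = 3.141593 × 1735.414630 = 5451.965854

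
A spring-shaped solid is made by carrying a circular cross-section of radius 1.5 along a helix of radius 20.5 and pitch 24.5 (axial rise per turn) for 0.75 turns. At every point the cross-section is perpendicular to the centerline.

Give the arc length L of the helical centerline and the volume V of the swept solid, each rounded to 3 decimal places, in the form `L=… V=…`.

2πR = 2π·20.5 = 128.805299
per-turn = √(128.805299² + 24.5²) = √(16590.8050 + 600.25) = √17191.0550 = 131.114664
L = 0.75 × 131.114664 = 98.335998
V = π·1.5² × L = 7.068583 × 98.335998 = 695.096208

L=98.336 V=695.096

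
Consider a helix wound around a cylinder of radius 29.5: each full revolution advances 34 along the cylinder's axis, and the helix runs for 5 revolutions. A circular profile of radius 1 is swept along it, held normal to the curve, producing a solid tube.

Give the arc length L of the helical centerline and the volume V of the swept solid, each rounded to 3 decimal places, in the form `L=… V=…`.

L=942.233 V=2960.111

2πR = 2π·29.5 = 185.353967
per-turn = √(185.353967² + 34²) = √(34356.0929 + 1156) = √35512.0929 = 188.446525
L = 5 × 188.446525 = 942.232627
V = π·1² × L = 3.141593 × 942.232627 = 2960.111098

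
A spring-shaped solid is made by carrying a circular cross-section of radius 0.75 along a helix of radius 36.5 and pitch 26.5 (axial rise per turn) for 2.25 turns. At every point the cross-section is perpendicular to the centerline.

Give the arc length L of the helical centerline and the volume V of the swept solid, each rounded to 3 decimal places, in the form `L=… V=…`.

2πR = 2π·36.5 = 229.336264
per-turn = √(229.336264² + 26.5²) = √(52595.1219 + 702.25) = √53297.3719 = 230.862236
L = 2.25 × 230.862236 = 519.440030
V = π·0.75² × L = 1.767146 × 519.440030 = 917.926303

L=519.440 V=917.926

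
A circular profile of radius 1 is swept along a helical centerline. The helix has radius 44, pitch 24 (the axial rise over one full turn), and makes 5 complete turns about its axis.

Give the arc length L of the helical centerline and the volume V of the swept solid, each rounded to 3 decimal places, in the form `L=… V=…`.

L=1387.500 V=4358.959

2πR = 2π·44 = 276.460154
per-turn = √(276.460154² + 24²) = √(76430.2165 + 576) = √77006.2165 = 277.499940
L = 5 × 277.499940 = 1387.499698
V = π·1² × L = 3.141593 × 1387.499698 = 4358.958858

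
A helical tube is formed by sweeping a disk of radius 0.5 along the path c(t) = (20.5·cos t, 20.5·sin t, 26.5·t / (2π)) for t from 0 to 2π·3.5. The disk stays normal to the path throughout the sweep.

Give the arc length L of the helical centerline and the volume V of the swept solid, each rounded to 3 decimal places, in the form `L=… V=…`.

2πR = 2π·20.5 = 128.805299
per-turn = √(128.805299² + 26.5²) = √(16590.8050 + 702.25) = √17293.0550 = 131.503061
L = 3.5 × 131.503061 = 460.260713
V = π·0.5² × L = 0.785398 × 460.260713 = 361.487919

L=460.261 V=361.488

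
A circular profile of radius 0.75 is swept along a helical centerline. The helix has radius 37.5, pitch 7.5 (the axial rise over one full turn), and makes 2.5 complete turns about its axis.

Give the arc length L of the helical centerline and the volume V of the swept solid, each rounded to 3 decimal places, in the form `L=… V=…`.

2πR = 2π·37.5 = 235.619449
per-turn = √(235.619449² + 7.5²) = √(55516.5248 + 56.25) = √55572.7748 = 235.738785
L = 2.5 × 235.738785 = 589.346963
V = π·0.75² × L = 1.767146 × 589.346963 = 1041.462049

L=589.347 V=1041.462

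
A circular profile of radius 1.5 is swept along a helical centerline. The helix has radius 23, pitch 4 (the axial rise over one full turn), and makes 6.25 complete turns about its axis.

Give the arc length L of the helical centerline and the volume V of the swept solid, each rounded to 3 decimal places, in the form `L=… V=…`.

2πR = 2π·23 = 144.513262
per-turn = √(144.513262² + 4²) = √(20884.0829 + 16) = √20900.0829 = 144.568610
L = 6.25 × 144.568610 = 903.553811
V = π·1.5² × L = 7.068583 × 903.553811 = 6386.845531

L=903.554 V=6386.846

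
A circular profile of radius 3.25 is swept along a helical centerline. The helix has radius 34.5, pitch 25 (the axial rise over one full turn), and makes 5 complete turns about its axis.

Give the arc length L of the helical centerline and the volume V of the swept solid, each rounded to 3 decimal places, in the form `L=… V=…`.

2πR = 2π·34.5 = 216.769893
per-turn = √(216.769893² + 25²) = √(46989.1866 + 625) = √47614.1866 = 218.206752
L = 5 × 218.206752 = 1091.033759
V = π·3.25² × L = 33.183072 × 1091.033759 = 36203.852228

L=1091.034 V=36203.852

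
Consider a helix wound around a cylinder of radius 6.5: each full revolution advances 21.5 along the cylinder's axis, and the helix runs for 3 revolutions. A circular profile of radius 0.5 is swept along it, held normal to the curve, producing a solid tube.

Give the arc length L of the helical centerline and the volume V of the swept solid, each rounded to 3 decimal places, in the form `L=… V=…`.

L=138.463 V=108.748

2πR = 2π·6.5 = 40.840704
per-turn = √(40.840704² + 21.5²) = √(1667.9631 + 462.25) = √2130.2131 = 46.154232
L = 3 × 46.154232 = 138.462696
V = π·0.5² × L = 0.785398 × 138.462696 = 108.748347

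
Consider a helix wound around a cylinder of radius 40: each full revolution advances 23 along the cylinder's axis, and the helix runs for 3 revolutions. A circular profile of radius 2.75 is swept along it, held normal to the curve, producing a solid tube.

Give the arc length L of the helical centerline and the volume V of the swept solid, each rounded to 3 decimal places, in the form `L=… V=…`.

2πR = 2π·40 = 251.327412
per-turn = √(251.327412² + 23²) = √(63165.4682 + 529) = √63694.4682 = 252.377630
L = 3 × 252.377630 = 757.132890
V = π·2.75² × L = 23.758294 × 757.132890 = 17988.186139

L=757.133 V=17988.186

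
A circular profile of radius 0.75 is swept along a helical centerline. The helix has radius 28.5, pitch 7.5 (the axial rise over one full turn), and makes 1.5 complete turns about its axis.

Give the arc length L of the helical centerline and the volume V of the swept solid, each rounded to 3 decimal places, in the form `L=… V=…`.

L=268.842 V=475.082

2πR = 2π·28.5 = 179.070781
per-turn = √(179.070781² + 7.5²) = √(32066.3447 + 56.25) = √32122.5947 = 179.227773
L = 1.5 × 179.227773 = 268.841660
V = π·0.75² × L = 1.767146 × 268.841660 = 475.082428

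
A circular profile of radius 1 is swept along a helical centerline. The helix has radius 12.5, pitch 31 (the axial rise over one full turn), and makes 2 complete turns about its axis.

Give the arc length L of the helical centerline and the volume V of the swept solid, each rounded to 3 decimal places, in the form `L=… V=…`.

2πR = 2π·12.5 = 78.539816
per-turn = √(78.539816² + 31²) = √(6168.5028 + 961) = √7129.5028 = 84.436383
L = 2 × 84.436383 = 168.872766
V = π·1² × L = 3.141593 × 168.872766 = 530.529440

L=168.873 V=530.529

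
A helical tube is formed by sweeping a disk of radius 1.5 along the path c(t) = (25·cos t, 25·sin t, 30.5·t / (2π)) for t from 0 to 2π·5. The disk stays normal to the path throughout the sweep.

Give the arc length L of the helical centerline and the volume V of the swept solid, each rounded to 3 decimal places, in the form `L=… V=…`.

2πR = 2π·25 = 157.079633
per-turn = √(157.079633² + 30.5²) = √(24674.0110 + 930.25) = √25604.2610 = 160.013315
L = 5 × 160.013315 = 800.066575
V = π·1.5² × L = 7.068583 × 800.066575 = 5655.337370

L=800.067 V=5655.337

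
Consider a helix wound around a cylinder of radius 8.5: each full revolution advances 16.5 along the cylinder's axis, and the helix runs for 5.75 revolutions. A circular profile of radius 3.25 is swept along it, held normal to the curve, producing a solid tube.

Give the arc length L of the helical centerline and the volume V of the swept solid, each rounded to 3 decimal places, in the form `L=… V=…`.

2πR = 2π·8.5 = 53.407075
per-turn = √(53.407075² + 16.5²) = √(2852.3157 + 272.25) = √3124.5657 = 55.897815
L = 5.75 × 55.897815 = 321.412434
V = π·3.25² × L = 33.183072 × 321.412434 = 10665.452058

L=321.412 V=10665.452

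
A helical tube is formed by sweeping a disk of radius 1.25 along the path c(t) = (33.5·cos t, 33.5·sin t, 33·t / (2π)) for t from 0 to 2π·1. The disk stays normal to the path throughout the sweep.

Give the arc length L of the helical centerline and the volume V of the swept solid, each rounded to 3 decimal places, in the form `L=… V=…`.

2πR = 2π·33.5 = 210.486708
per-turn = √(210.486708² + 33²) = √(44304.6542 + 1089) = √45393.6542 = 213.057866
L = 1 × 213.057866 = 213.057866
V = π·1.25² × L = 4.908739 × 213.057866 = 1045.845353

L=213.058 V=1045.845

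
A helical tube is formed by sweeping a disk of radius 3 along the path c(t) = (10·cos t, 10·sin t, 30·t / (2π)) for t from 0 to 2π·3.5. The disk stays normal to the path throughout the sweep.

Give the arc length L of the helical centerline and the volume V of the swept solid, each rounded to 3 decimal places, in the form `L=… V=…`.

2πR = 2π·10 = 62.831853
per-turn = √(62.831853² + 30²) = √(3947.8418 + 900) = √4847.8418 = 69.626444
L = 3.5 × 69.626444 = 243.692555
V = π·3² × L = 28.274334 × 243.692555 = 6890.244676

L=243.693 V=6890.245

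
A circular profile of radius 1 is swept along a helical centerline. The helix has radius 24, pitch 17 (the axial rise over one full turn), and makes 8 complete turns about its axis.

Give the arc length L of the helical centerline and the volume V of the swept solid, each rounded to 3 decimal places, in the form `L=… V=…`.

2πR = 2π·24 = 150.796447
per-turn = √(150.796447² + 17²) = √(22739.5685 + 289) = √23028.5685 = 151.751667
L = 8 × 151.751667 = 1214.013339
V = π·1² × L = 3.141593 × 1214.013339 = 3813.935386

L=1214.013 V=3813.935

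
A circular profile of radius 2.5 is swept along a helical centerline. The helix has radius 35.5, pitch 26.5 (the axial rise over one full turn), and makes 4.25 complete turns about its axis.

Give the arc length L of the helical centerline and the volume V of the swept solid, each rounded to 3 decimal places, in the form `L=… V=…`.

2πR = 2π·35.5 = 223.053078
per-turn = √(223.053078² + 26.5²) = √(49752.6758 + 702.25) = √50454.9258 = 224.621739
L = 4.25 × 224.621739 = 954.642392
V = π·2.5² × L = 19.634954 × 954.642392 = 18744.359539

L=954.642 V=18744.360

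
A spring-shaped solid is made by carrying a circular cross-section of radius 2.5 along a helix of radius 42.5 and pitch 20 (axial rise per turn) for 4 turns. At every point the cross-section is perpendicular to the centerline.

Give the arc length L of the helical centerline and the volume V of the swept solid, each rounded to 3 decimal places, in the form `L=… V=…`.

L=1071.133 V=21031.651

2πR = 2π·42.5 = 267.035376
per-turn = √(267.035376² + 20²) = √(71307.8918 + 400) = √71707.8918 = 267.783293
L = 4 × 267.783293 = 1071.133170
V = π·2.5² × L = 19.634954 × 1071.133170 = 21031.650620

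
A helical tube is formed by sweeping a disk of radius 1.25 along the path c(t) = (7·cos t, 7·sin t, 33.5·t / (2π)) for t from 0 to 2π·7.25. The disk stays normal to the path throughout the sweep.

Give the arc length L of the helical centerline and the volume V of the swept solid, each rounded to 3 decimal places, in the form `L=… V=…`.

L=400.833 V=1967.586

2πR = 2π·7 = 43.982297
per-turn = √(43.982297² + 33.5²) = √(1934.4425 + 1122.25) = √3056.6925 = 55.287363
L = 7.25 × 55.287363 = 400.833379
V = π·1.25² × L = 4.908739 × 400.833379 = 1967.586247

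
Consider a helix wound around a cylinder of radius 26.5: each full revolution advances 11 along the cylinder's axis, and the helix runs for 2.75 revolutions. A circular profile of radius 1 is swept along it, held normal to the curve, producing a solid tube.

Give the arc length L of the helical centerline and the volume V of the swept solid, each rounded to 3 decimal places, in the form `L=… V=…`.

L=458.885 V=1441.631

2πR = 2π·26.5 = 166.504411
per-turn = √(166.504411² + 11²) = √(27723.7188 + 121) = √27844.7188 = 166.867369
L = 2.75 × 166.867369 = 458.885264
V = π·1² × L = 3.141593 × 458.885264 = 1441.630575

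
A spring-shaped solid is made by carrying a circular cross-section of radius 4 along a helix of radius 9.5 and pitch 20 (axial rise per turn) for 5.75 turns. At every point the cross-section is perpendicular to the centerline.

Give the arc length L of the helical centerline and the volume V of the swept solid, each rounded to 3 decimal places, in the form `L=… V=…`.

L=361.973 V=18194.736

2πR = 2π·9.5 = 59.690260
per-turn = √(59.690260² + 20²) = √(3562.9272 + 400) = √3962.9272 = 62.951785
L = 5.75 × 62.951785 = 361.972762
V = π·4² × L = 50.265482 × 361.972762 = 18194.735501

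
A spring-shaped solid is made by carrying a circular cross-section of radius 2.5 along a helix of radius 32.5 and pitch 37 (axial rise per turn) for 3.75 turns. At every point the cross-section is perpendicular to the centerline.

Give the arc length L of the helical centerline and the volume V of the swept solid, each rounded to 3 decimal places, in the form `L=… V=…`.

L=778.232 V=15280.547

2πR = 2π·32.5 = 204.203522
per-turn = √(204.203522² + 37²) = √(41699.0786 + 1369) = √43068.0786 = 207.528501
L = 3.75 × 207.528501 = 778.231878
V = π·2.5² × L = 19.634954 × 778.231878 = 15280.547183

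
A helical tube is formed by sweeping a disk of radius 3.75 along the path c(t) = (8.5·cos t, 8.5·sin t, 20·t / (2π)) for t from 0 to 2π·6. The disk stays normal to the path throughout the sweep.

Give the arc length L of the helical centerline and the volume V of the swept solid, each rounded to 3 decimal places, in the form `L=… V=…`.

L=342.174 V=15116.805

2πR = 2π·8.5 = 53.407075
per-turn = √(53.407075² + 20²) = √(2852.3157 + 400) = √3252.3157 = 57.029077
L = 6 × 57.029077 = 342.174465
V = π·3.75² × L = 44.178647 × 342.174465 = 15116.804776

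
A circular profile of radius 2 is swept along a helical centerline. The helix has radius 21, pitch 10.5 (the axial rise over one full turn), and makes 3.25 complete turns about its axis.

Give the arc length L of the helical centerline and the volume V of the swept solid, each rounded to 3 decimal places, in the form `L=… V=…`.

L=430.183 V=5405.840

2πR = 2π·21 = 131.946891
per-turn = √(131.946891² + 10.5²) = √(17409.9822 + 110.25) = √17520.2322 = 132.364014
L = 3.25 × 132.364014 = 430.183045
V = π·2² × L = 12.566371 × 430.183045 = 5405.839576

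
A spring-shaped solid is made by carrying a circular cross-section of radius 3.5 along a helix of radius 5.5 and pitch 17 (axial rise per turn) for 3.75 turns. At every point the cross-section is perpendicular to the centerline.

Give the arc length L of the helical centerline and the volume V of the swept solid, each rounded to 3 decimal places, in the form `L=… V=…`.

L=144.422 V=5558.023

2πR = 2π·5.5 = 34.557519
per-turn = √(34.557519² + 17²) = √(1194.2221 + 289) = √1483.2221 = 38.512623
L = 3.75 × 38.512623 = 144.422336
V = π·3.5² × L = 38.484510 × 144.422336 = 5558.022849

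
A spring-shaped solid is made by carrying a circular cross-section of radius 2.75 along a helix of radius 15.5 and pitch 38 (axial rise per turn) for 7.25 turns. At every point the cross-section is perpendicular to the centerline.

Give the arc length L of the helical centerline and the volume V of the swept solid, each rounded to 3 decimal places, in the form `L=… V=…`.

2πR = 2π·15.5 = 97.389372
per-turn = √(97.389372² + 38²) = √(9484.6898 + 1444) = √10928.6898 = 104.540374
L = 7.25 × 104.540374 = 757.917713
V = π·2.75² × L = 23.758294 × 757.917713 = 18006.832181

L=757.918 V=18006.832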